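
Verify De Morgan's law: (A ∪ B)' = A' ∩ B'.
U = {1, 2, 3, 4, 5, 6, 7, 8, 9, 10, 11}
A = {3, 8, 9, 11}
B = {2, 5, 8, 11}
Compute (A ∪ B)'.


U = {1, 2, 3, 4, 5, 6, 7, 8, 9, 10, 11}
A = {3, 8, 9, 11}, B = {2, 5, 8, 11}
A ∪ B = {2, 3, 5, 8, 9, 11}
(A ∪ B)' = U \ (A ∪ B) = {1, 4, 6, 7, 10}
Verification via A' ∩ B': A' = {1, 2, 4, 5, 6, 7, 10}, B' = {1, 3, 4, 6, 7, 9, 10}
A' ∩ B' = {1, 4, 6, 7, 10} ✓

{1, 4, 6, 7, 10}


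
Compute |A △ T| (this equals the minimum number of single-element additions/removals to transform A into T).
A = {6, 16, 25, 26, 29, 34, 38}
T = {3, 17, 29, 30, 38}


Set A = {6, 16, 25, 26, 29, 34, 38}
Set T = {3, 17, 29, 30, 38}
Elements to remove from A (in A, not in T): {6, 16, 25, 26, 34} → 5 removals
Elements to add to A (in T, not in A): {3, 17, 30} → 3 additions
Total edits = 5 + 3 = 8

8


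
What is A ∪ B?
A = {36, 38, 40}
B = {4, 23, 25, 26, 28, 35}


Set A = {36, 38, 40}
Set B = {4, 23, 25, 26, 28, 35}
A ∪ B includes all elements in either set.
Elements from A: {36, 38, 40}
Elements from B not already included: {4, 23, 25, 26, 28, 35}
A ∪ B = {4, 23, 25, 26, 28, 35, 36, 38, 40}

{4, 23, 25, 26, 28, 35, 36, 38, 40}


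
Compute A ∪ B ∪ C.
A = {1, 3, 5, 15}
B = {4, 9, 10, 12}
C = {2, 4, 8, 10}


Set A = {1, 3, 5, 15}
Set B = {4, 9, 10, 12}
Set C = {2, 4, 8, 10}
First, A ∪ B = {1, 3, 4, 5, 9, 10, 12, 15}
Then, (A ∪ B) ∪ C = {1, 2, 3, 4, 5, 8, 9, 10, 12, 15}

{1, 2, 3, 4, 5, 8, 9, 10, 12, 15}


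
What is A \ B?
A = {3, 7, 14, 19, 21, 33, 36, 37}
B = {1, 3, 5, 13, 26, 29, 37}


Set A = {3, 7, 14, 19, 21, 33, 36, 37}
Set B = {1, 3, 5, 13, 26, 29, 37}
A \ B includes elements in A that are not in B.
Check each element of A:
3 (in B, remove), 7 (not in B, keep), 14 (not in B, keep), 19 (not in B, keep), 21 (not in B, keep), 33 (not in B, keep), 36 (not in B, keep), 37 (in B, remove)
A \ B = {7, 14, 19, 21, 33, 36}

{7, 14, 19, 21, 33, 36}


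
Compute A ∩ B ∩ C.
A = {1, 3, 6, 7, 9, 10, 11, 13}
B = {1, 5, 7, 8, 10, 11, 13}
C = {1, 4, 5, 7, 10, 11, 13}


Set A = {1, 3, 6, 7, 9, 10, 11, 13}
Set B = {1, 5, 7, 8, 10, 11, 13}
Set C = {1, 4, 5, 7, 10, 11, 13}
First, A ∩ B = {1, 7, 10, 11, 13}
Then, (A ∩ B) ∩ C = {1, 7, 10, 11, 13}

{1, 7, 10, 11, 13}


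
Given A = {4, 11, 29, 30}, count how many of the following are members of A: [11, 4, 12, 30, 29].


Set A = {4, 11, 29, 30}
Candidates: [11, 4, 12, 30, 29]
Check each candidate:
11 ∈ A, 4 ∈ A, 12 ∉ A, 30 ∈ A, 29 ∈ A
Count of candidates in A: 4

4


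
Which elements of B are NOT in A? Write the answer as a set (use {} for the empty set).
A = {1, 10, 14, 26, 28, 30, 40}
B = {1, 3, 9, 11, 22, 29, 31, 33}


Set A = {1, 10, 14, 26, 28, 30, 40}
Set B = {1, 3, 9, 11, 22, 29, 31, 33}
Check each element of B against A:
1 ∈ A, 3 ∉ A (include), 9 ∉ A (include), 11 ∉ A (include), 22 ∉ A (include), 29 ∉ A (include), 31 ∉ A (include), 33 ∉ A (include)
Elements of B not in A: {3, 9, 11, 22, 29, 31, 33}

{3, 9, 11, 22, 29, 31, 33}


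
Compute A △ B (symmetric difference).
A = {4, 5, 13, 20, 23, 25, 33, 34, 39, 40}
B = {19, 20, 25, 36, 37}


Set A = {4, 5, 13, 20, 23, 25, 33, 34, 39, 40}
Set B = {19, 20, 25, 36, 37}
A △ B = (A \ B) ∪ (B \ A)
Elements in A but not B: {4, 5, 13, 23, 33, 34, 39, 40}
Elements in B but not A: {19, 36, 37}
A △ B = {4, 5, 13, 19, 23, 33, 34, 36, 37, 39, 40}

{4, 5, 13, 19, 23, 33, 34, 36, 37, 39, 40}


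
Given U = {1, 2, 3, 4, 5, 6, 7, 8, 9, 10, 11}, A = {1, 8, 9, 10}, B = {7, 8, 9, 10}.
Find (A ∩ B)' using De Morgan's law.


U = {1, 2, 3, 4, 5, 6, 7, 8, 9, 10, 11}
A = {1, 8, 9, 10}, B = {7, 8, 9, 10}
A ∩ B = {8, 9, 10}
(A ∩ B)' = U \ (A ∩ B) = {1, 2, 3, 4, 5, 6, 7, 11}
Verification via A' ∪ B': A' = {2, 3, 4, 5, 6, 7, 11}, B' = {1, 2, 3, 4, 5, 6, 11}
A' ∪ B' = {1, 2, 3, 4, 5, 6, 7, 11} ✓

{1, 2, 3, 4, 5, 6, 7, 11}


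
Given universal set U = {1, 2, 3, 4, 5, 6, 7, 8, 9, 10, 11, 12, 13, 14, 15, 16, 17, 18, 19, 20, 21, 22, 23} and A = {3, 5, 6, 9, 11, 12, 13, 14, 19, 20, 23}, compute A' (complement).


Universal set U = {1, 2, 3, 4, 5, 6, 7, 8, 9, 10, 11, 12, 13, 14, 15, 16, 17, 18, 19, 20, 21, 22, 23}
Set A = {3, 5, 6, 9, 11, 12, 13, 14, 19, 20, 23}
A' = U \ A = elements in U but not in A
Checking each element of U:
1 (not in A, include), 2 (not in A, include), 3 (in A, exclude), 4 (not in A, include), 5 (in A, exclude), 6 (in A, exclude), 7 (not in A, include), 8 (not in A, include), 9 (in A, exclude), 10 (not in A, include), 11 (in A, exclude), 12 (in A, exclude), 13 (in A, exclude), 14 (in A, exclude), 15 (not in A, include), 16 (not in A, include), 17 (not in A, include), 18 (not in A, include), 19 (in A, exclude), 20 (in A, exclude), 21 (not in A, include), 22 (not in A, include), 23 (in A, exclude)
A' = {1, 2, 4, 7, 8, 10, 15, 16, 17, 18, 21, 22}

{1, 2, 4, 7, 8, 10, 15, 16, 17, 18, 21, 22}


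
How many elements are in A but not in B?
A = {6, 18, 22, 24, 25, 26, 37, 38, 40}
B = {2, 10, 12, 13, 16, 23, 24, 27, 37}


Set A = {6, 18, 22, 24, 25, 26, 37, 38, 40}
Set B = {2, 10, 12, 13, 16, 23, 24, 27, 37}
A \ B = {6, 18, 22, 25, 26, 38, 40}
|A \ B| = 7

7


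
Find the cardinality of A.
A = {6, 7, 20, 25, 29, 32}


Set A = {6, 7, 20, 25, 29, 32}
Listing elements: 6, 7, 20, 25, 29, 32
Counting: 6 elements
|A| = 6

6


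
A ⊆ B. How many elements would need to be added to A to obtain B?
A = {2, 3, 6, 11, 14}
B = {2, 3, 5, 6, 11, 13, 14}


Set A = {2, 3, 6, 11, 14}, |A| = 5
Set B = {2, 3, 5, 6, 11, 13, 14}, |B| = 7
Since A ⊆ B: B \ A = {5, 13}
|B| - |A| = 7 - 5 = 2

2


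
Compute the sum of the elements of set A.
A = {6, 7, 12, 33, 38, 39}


Set A = {6, 7, 12, 33, 38, 39}
Sum = 6 + 7 + 12 + 33 + 38 + 39 = 135

135


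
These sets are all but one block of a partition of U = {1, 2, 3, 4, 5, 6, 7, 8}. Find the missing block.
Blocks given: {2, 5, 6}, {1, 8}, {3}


U = {1, 2, 3, 4, 5, 6, 7, 8}
Shown blocks: {2, 5, 6}, {1, 8}, {3}
A partition's blocks are pairwise disjoint and cover U, so the missing block = U \ (union of shown blocks).
Union of shown blocks: {1, 2, 3, 5, 6, 8}
Missing block = U \ (union) = {4, 7}

{4, 7}


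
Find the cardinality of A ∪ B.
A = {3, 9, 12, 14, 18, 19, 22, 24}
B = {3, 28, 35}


Set A = {3, 9, 12, 14, 18, 19, 22, 24}, |A| = 8
Set B = {3, 28, 35}, |B| = 3
A ∩ B = {3}, |A ∩ B| = 1
|A ∪ B| = |A| + |B| - |A ∩ B| = 8 + 3 - 1 = 10

10


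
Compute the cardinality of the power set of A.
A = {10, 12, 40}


Set A = {10, 12, 40}
|A| = 3
The power set P(A) contains all subsets of A.
|P(A)| = 2^|A| = 2^3 = 8

8


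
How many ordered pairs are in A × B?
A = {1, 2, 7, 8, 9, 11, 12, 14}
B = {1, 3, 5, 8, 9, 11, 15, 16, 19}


Set A = {1, 2, 7, 8, 9, 11, 12, 14} has 8 elements.
Set B = {1, 3, 5, 8, 9, 11, 15, 16, 19} has 9 elements.
|A × B| = |A| × |B| = 8 × 9 = 72

72


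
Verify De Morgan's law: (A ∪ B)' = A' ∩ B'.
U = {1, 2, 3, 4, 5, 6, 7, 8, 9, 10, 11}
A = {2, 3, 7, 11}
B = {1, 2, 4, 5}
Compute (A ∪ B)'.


U = {1, 2, 3, 4, 5, 6, 7, 8, 9, 10, 11}
A = {2, 3, 7, 11}, B = {1, 2, 4, 5}
A ∪ B = {1, 2, 3, 4, 5, 7, 11}
(A ∪ B)' = U \ (A ∪ B) = {6, 8, 9, 10}
Verification via A' ∩ B': A' = {1, 4, 5, 6, 8, 9, 10}, B' = {3, 6, 7, 8, 9, 10, 11}
A' ∩ B' = {6, 8, 9, 10} ✓

{6, 8, 9, 10}


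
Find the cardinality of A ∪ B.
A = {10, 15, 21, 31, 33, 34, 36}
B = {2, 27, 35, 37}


Set A = {10, 15, 21, 31, 33, 34, 36}, |A| = 7
Set B = {2, 27, 35, 37}, |B| = 4
A ∩ B = {}, |A ∩ B| = 0
|A ∪ B| = |A| + |B| - |A ∩ B| = 7 + 4 - 0 = 11

11


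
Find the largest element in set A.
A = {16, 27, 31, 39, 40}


Set A = {16, 27, 31, 39, 40}
Elements in ascending order: 16, 27, 31, 39, 40
The largest element is 40.

40


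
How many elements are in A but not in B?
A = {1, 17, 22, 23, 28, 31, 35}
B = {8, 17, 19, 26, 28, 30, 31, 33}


Set A = {1, 17, 22, 23, 28, 31, 35}
Set B = {8, 17, 19, 26, 28, 30, 31, 33}
A \ B = {1, 22, 23, 35}
|A \ B| = 4

4


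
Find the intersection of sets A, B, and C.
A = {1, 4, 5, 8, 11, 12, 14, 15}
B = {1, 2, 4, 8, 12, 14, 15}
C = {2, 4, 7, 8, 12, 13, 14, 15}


Set A = {1, 4, 5, 8, 11, 12, 14, 15}
Set B = {1, 2, 4, 8, 12, 14, 15}
Set C = {2, 4, 7, 8, 12, 13, 14, 15}
First, A ∩ B = {1, 4, 8, 12, 14, 15}
Then, (A ∩ B) ∩ C = {4, 8, 12, 14, 15}

{4, 8, 12, 14, 15}


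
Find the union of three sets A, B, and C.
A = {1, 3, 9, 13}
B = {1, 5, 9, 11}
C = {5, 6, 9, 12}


Set A = {1, 3, 9, 13}
Set B = {1, 5, 9, 11}
Set C = {5, 6, 9, 12}
First, A ∪ B = {1, 3, 5, 9, 11, 13}
Then, (A ∪ B) ∪ C = {1, 3, 5, 6, 9, 11, 12, 13}

{1, 3, 5, 6, 9, 11, 12, 13}


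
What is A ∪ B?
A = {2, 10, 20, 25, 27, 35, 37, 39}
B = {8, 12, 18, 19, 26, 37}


Set A = {2, 10, 20, 25, 27, 35, 37, 39}
Set B = {8, 12, 18, 19, 26, 37}
A ∪ B includes all elements in either set.
Elements from A: {2, 10, 20, 25, 27, 35, 37, 39}
Elements from B not already included: {8, 12, 18, 19, 26}
A ∪ B = {2, 8, 10, 12, 18, 19, 20, 25, 26, 27, 35, 37, 39}

{2, 8, 10, 12, 18, 19, 20, 25, 26, 27, 35, 37, 39}


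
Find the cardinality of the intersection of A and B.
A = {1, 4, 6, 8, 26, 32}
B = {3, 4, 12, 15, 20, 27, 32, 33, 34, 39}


Set A = {1, 4, 6, 8, 26, 32}
Set B = {3, 4, 12, 15, 20, 27, 32, 33, 34, 39}
A ∩ B = {4, 32}
|A ∩ B| = 2

2


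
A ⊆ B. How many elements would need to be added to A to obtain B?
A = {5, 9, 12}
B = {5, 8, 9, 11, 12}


Set A = {5, 9, 12}, |A| = 3
Set B = {5, 8, 9, 11, 12}, |B| = 5
Since A ⊆ B: B \ A = {8, 11}
|B| - |A| = 5 - 3 = 2

2


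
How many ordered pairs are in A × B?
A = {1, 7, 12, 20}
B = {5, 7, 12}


Set A = {1, 7, 12, 20} has 4 elements.
Set B = {5, 7, 12} has 3 elements.
|A × B| = |A| × |B| = 4 × 3 = 12

12


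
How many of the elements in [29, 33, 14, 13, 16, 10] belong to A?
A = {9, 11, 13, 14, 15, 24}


Set A = {9, 11, 13, 14, 15, 24}
Candidates: [29, 33, 14, 13, 16, 10]
Check each candidate:
29 ∉ A, 33 ∉ A, 14 ∈ A, 13 ∈ A, 16 ∉ A, 10 ∉ A
Count of candidates in A: 2

2


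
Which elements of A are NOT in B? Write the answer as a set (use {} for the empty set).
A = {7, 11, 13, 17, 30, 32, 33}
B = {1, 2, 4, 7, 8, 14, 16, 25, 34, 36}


Set A = {7, 11, 13, 17, 30, 32, 33}
Set B = {1, 2, 4, 7, 8, 14, 16, 25, 34, 36}
Check each element of A against B:
7 ∈ B, 11 ∉ B (include), 13 ∉ B (include), 17 ∉ B (include), 30 ∉ B (include), 32 ∉ B (include), 33 ∉ B (include)
Elements of A not in B: {11, 13, 17, 30, 32, 33}

{11, 13, 17, 30, 32, 33}


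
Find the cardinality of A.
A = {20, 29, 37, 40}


Set A = {20, 29, 37, 40}
Listing elements: 20, 29, 37, 40
Counting: 4 elements
|A| = 4

4


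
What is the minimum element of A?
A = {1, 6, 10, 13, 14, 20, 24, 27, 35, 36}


Set A = {1, 6, 10, 13, 14, 20, 24, 27, 35, 36}
Elements in ascending order: 1, 6, 10, 13, 14, 20, 24, 27, 35, 36
The smallest element is 1.

1


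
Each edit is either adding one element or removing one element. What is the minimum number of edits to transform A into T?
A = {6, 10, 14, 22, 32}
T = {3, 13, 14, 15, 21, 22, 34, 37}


Set A = {6, 10, 14, 22, 32}
Set T = {3, 13, 14, 15, 21, 22, 34, 37}
Elements to remove from A (in A, not in T): {6, 10, 32} → 3 removals
Elements to add to A (in T, not in A): {3, 13, 15, 21, 34, 37} → 6 additions
Total edits = 3 + 6 = 9

9


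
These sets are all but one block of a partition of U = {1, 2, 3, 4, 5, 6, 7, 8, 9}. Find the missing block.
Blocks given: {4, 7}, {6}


U = {1, 2, 3, 4, 5, 6, 7, 8, 9}
Shown blocks: {4, 7}, {6}
A partition's blocks are pairwise disjoint and cover U, so the missing block = U \ (union of shown blocks).
Union of shown blocks: {4, 6, 7}
Missing block = U \ (union) = {1, 2, 3, 5, 8, 9}

{1, 2, 3, 5, 8, 9}


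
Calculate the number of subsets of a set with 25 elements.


The set has 25 elements.
The power set contains all possible subsets.
|P(A)| = 2^|A| = 2^25 = 33554432

33554432


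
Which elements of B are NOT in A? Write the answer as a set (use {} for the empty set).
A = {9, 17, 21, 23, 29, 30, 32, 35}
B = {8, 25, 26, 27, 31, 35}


Set A = {9, 17, 21, 23, 29, 30, 32, 35}
Set B = {8, 25, 26, 27, 31, 35}
Check each element of B against A:
8 ∉ A (include), 25 ∉ A (include), 26 ∉ A (include), 27 ∉ A (include), 31 ∉ A (include), 35 ∈ A
Elements of B not in A: {8, 25, 26, 27, 31}

{8, 25, 26, 27, 31}


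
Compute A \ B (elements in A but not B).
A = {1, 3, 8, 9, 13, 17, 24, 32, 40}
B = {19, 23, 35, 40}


Set A = {1, 3, 8, 9, 13, 17, 24, 32, 40}
Set B = {19, 23, 35, 40}
A \ B includes elements in A that are not in B.
Check each element of A:
1 (not in B, keep), 3 (not in B, keep), 8 (not in B, keep), 9 (not in B, keep), 13 (not in B, keep), 17 (not in B, keep), 24 (not in B, keep), 32 (not in B, keep), 40 (in B, remove)
A \ B = {1, 3, 8, 9, 13, 17, 24, 32}

{1, 3, 8, 9, 13, 17, 24, 32}


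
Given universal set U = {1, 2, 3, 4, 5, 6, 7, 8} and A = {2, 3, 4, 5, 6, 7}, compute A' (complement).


Universal set U = {1, 2, 3, 4, 5, 6, 7, 8}
Set A = {2, 3, 4, 5, 6, 7}
A' = U \ A = elements in U but not in A
Checking each element of U:
1 (not in A, include), 2 (in A, exclude), 3 (in A, exclude), 4 (in A, exclude), 5 (in A, exclude), 6 (in A, exclude), 7 (in A, exclude), 8 (not in A, include)
A' = {1, 8}

{1, 8}


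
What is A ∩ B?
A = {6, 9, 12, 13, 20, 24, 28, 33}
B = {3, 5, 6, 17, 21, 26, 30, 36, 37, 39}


Set A = {6, 9, 12, 13, 20, 24, 28, 33}
Set B = {3, 5, 6, 17, 21, 26, 30, 36, 37, 39}
A ∩ B includes only elements in both sets.
Check each element of A against B:
6 ✓, 9 ✗, 12 ✗, 13 ✗, 20 ✗, 24 ✗, 28 ✗, 33 ✗
A ∩ B = {6}

{6}


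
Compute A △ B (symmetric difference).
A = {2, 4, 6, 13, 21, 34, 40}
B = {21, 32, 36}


Set A = {2, 4, 6, 13, 21, 34, 40}
Set B = {21, 32, 36}
A △ B = (A \ B) ∪ (B \ A)
Elements in A but not B: {2, 4, 6, 13, 34, 40}
Elements in B but not A: {32, 36}
A △ B = {2, 4, 6, 13, 32, 34, 36, 40}

{2, 4, 6, 13, 32, 34, 36, 40}


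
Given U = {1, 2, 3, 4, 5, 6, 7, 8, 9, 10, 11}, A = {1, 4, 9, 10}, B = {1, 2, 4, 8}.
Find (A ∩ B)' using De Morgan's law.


U = {1, 2, 3, 4, 5, 6, 7, 8, 9, 10, 11}
A = {1, 4, 9, 10}, B = {1, 2, 4, 8}
A ∩ B = {1, 4}
(A ∩ B)' = U \ (A ∩ B) = {2, 3, 5, 6, 7, 8, 9, 10, 11}
Verification via A' ∪ B': A' = {2, 3, 5, 6, 7, 8, 11}, B' = {3, 5, 6, 7, 9, 10, 11}
A' ∪ B' = {2, 3, 5, 6, 7, 8, 9, 10, 11} ✓

{2, 3, 5, 6, 7, 8, 9, 10, 11}


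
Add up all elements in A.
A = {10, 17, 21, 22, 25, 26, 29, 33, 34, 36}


Set A = {10, 17, 21, 22, 25, 26, 29, 33, 34, 36}
Sum = 10 + 17 + 21 + 22 + 25 + 26 + 29 + 33 + 34 + 36 = 253

253


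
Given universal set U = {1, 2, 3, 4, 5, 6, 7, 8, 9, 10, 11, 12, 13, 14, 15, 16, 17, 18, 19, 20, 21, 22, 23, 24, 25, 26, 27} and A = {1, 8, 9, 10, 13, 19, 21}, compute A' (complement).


Universal set U = {1, 2, 3, 4, 5, 6, 7, 8, 9, 10, 11, 12, 13, 14, 15, 16, 17, 18, 19, 20, 21, 22, 23, 24, 25, 26, 27}
Set A = {1, 8, 9, 10, 13, 19, 21}
A' = U \ A = elements in U but not in A
Checking each element of U:
1 (in A, exclude), 2 (not in A, include), 3 (not in A, include), 4 (not in A, include), 5 (not in A, include), 6 (not in A, include), 7 (not in A, include), 8 (in A, exclude), 9 (in A, exclude), 10 (in A, exclude), 11 (not in A, include), 12 (not in A, include), 13 (in A, exclude), 14 (not in A, include), 15 (not in A, include), 16 (not in A, include), 17 (not in A, include), 18 (not in A, include), 19 (in A, exclude), 20 (not in A, include), 21 (in A, exclude), 22 (not in A, include), 23 (not in A, include), 24 (not in A, include), 25 (not in A, include), 26 (not in A, include), 27 (not in A, include)
A' = {2, 3, 4, 5, 6, 7, 11, 12, 14, 15, 16, 17, 18, 20, 22, 23, 24, 25, 26, 27}

{2, 3, 4, 5, 6, 7, 11, 12, 14, 15, 16, 17, 18, 20, 22, 23, 24, 25, 26, 27}


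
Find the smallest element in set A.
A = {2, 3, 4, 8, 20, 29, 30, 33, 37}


Set A = {2, 3, 4, 8, 20, 29, 30, 33, 37}
Elements in ascending order: 2, 3, 4, 8, 20, 29, 30, 33, 37
The smallest element is 2.

2


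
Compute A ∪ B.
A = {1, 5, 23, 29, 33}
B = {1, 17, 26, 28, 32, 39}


Set A = {1, 5, 23, 29, 33}
Set B = {1, 17, 26, 28, 32, 39}
A ∪ B includes all elements in either set.
Elements from A: {1, 5, 23, 29, 33}
Elements from B not already included: {17, 26, 28, 32, 39}
A ∪ B = {1, 5, 17, 23, 26, 28, 29, 32, 33, 39}

{1, 5, 17, 23, 26, 28, 29, 32, 33, 39}


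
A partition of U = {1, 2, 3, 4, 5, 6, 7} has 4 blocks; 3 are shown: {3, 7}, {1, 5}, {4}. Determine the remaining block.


U = {1, 2, 3, 4, 5, 6, 7}
Shown blocks: {3, 7}, {1, 5}, {4}
A partition's blocks are pairwise disjoint and cover U, so the missing block = U \ (union of shown blocks).
Union of shown blocks: {1, 3, 4, 5, 7}
Missing block = U \ (union) = {2, 6}

{2, 6}


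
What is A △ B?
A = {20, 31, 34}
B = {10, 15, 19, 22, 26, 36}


Set A = {20, 31, 34}
Set B = {10, 15, 19, 22, 26, 36}
A △ B = (A \ B) ∪ (B \ A)
Elements in A but not B: {20, 31, 34}
Elements in B but not A: {10, 15, 19, 22, 26, 36}
A △ B = {10, 15, 19, 20, 22, 26, 31, 34, 36}

{10, 15, 19, 20, 22, 26, 31, 34, 36}


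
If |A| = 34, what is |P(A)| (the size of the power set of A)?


The set has 34 elements.
The power set contains all possible subsets.
|P(A)| = 2^|A| = 2^34 = 17179869184

17179869184


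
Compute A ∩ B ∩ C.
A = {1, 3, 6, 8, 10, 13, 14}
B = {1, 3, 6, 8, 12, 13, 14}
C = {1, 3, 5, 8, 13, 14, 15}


Set A = {1, 3, 6, 8, 10, 13, 14}
Set B = {1, 3, 6, 8, 12, 13, 14}
Set C = {1, 3, 5, 8, 13, 14, 15}
First, A ∩ B = {1, 3, 6, 8, 13, 14}
Then, (A ∩ B) ∩ C = {1, 3, 8, 13, 14}

{1, 3, 8, 13, 14}


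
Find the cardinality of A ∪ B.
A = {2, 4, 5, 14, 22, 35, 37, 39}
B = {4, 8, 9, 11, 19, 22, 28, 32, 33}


Set A = {2, 4, 5, 14, 22, 35, 37, 39}, |A| = 8
Set B = {4, 8, 9, 11, 19, 22, 28, 32, 33}, |B| = 9
A ∩ B = {4, 22}, |A ∩ B| = 2
|A ∪ B| = |A| + |B| - |A ∩ B| = 8 + 9 - 2 = 15

15


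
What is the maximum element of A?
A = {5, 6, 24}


Set A = {5, 6, 24}
Elements in ascending order: 5, 6, 24
The largest element is 24.

24


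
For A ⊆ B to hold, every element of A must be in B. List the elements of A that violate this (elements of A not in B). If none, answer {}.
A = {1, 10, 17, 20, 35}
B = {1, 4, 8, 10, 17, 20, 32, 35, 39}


Set A = {1, 10, 17, 20, 35}
Set B = {1, 4, 8, 10, 17, 20, 32, 35, 39}
Check each element of A against B:
1 ∈ B, 10 ∈ B, 17 ∈ B, 20 ∈ B, 35 ∈ B
Elements of A not in B: {}

{}


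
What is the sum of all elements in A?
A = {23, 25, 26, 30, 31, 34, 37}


Set A = {23, 25, 26, 30, 31, 34, 37}
Sum = 23 + 25 + 26 + 30 + 31 + 34 + 37 = 206

206


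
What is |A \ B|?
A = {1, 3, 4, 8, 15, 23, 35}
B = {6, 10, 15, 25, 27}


Set A = {1, 3, 4, 8, 15, 23, 35}
Set B = {6, 10, 15, 25, 27}
A \ B = {1, 3, 4, 8, 23, 35}
|A \ B| = 6

6


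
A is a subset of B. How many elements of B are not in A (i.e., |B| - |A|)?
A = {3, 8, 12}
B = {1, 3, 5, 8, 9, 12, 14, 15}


Set A = {3, 8, 12}, |A| = 3
Set B = {1, 3, 5, 8, 9, 12, 14, 15}, |B| = 8
Since A ⊆ B: B \ A = {1, 5, 9, 14, 15}
|B| - |A| = 8 - 3 = 5

5


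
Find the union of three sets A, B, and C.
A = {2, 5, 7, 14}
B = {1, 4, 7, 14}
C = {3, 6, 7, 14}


Set A = {2, 5, 7, 14}
Set B = {1, 4, 7, 14}
Set C = {3, 6, 7, 14}
First, A ∪ B = {1, 2, 4, 5, 7, 14}
Then, (A ∪ B) ∪ C = {1, 2, 3, 4, 5, 6, 7, 14}

{1, 2, 3, 4, 5, 6, 7, 14}


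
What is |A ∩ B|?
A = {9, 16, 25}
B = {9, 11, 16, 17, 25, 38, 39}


Set A = {9, 16, 25}
Set B = {9, 11, 16, 17, 25, 38, 39}
A ∩ B = {9, 16, 25}
|A ∩ B| = 3

3


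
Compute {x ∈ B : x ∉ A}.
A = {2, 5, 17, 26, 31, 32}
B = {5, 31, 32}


Set A = {2, 5, 17, 26, 31, 32}
Set B = {5, 31, 32}
Check each element of B against A:
5 ∈ A, 31 ∈ A, 32 ∈ A
Elements of B not in A: {}

{}


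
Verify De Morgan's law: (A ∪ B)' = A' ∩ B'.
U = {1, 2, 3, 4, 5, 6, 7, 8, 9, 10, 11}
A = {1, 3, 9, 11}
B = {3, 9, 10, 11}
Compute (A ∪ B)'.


U = {1, 2, 3, 4, 5, 6, 7, 8, 9, 10, 11}
A = {1, 3, 9, 11}, B = {3, 9, 10, 11}
A ∪ B = {1, 3, 9, 10, 11}
(A ∪ B)' = U \ (A ∪ B) = {2, 4, 5, 6, 7, 8}
Verification via A' ∩ B': A' = {2, 4, 5, 6, 7, 8, 10}, B' = {1, 2, 4, 5, 6, 7, 8}
A' ∩ B' = {2, 4, 5, 6, 7, 8} ✓

{2, 4, 5, 6, 7, 8}


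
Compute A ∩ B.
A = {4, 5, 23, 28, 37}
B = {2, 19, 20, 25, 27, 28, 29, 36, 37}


Set A = {4, 5, 23, 28, 37}
Set B = {2, 19, 20, 25, 27, 28, 29, 36, 37}
A ∩ B includes only elements in both sets.
Check each element of A against B:
4 ✗, 5 ✗, 23 ✗, 28 ✓, 37 ✓
A ∩ B = {28, 37}

{28, 37}


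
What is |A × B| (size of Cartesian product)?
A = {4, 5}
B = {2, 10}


Set A = {4, 5} has 2 elements.
Set B = {2, 10} has 2 elements.
|A × B| = |A| × |B| = 2 × 2 = 4

4


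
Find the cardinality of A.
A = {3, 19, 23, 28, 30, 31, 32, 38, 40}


Set A = {3, 19, 23, 28, 30, 31, 32, 38, 40}
Listing elements: 3, 19, 23, 28, 30, 31, 32, 38, 40
Counting: 9 elements
|A| = 9

9


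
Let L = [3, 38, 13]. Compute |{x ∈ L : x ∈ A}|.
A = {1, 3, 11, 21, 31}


Set A = {1, 3, 11, 21, 31}
Candidates: [3, 38, 13]
Check each candidate:
3 ∈ A, 38 ∉ A, 13 ∉ A
Count of candidates in A: 1

1


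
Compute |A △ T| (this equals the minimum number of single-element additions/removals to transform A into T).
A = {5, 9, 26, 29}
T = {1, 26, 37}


Set A = {5, 9, 26, 29}
Set T = {1, 26, 37}
Elements to remove from A (in A, not in T): {5, 9, 29} → 3 removals
Elements to add to A (in T, not in A): {1, 37} → 2 additions
Total edits = 3 + 2 = 5

5


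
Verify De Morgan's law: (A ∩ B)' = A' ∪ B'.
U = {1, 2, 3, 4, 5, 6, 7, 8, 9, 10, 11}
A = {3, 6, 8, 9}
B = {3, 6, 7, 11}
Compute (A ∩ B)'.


U = {1, 2, 3, 4, 5, 6, 7, 8, 9, 10, 11}
A = {3, 6, 8, 9}, B = {3, 6, 7, 11}
A ∩ B = {3, 6}
(A ∩ B)' = U \ (A ∩ B) = {1, 2, 4, 5, 7, 8, 9, 10, 11}
Verification via A' ∪ B': A' = {1, 2, 4, 5, 7, 10, 11}, B' = {1, 2, 4, 5, 8, 9, 10}
A' ∪ B' = {1, 2, 4, 5, 7, 8, 9, 10, 11} ✓

{1, 2, 4, 5, 7, 8, 9, 10, 11}


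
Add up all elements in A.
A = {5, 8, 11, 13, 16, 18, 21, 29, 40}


Set A = {5, 8, 11, 13, 16, 18, 21, 29, 40}
Sum = 5 + 8 + 11 + 13 + 16 + 18 + 21 + 29 + 40 = 161

161


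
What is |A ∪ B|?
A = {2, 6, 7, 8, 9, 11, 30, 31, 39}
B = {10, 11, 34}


Set A = {2, 6, 7, 8, 9, 11, 30, 31, 39}, |A| = 9
Set B = {10, 11, 34}, |B| = 3
A ∩ B = {11}, |A ∩ B| = 1
|A ∪ B| = |A| + |B| - |A ∩ B| = 9 + 3 - 1 = 11

11


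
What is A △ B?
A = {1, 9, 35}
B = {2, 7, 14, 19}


Set A = {1, 9, 35}
Set B = {2, 7, 14, 19}
A △ B = (A \ B) ∪ (B \ A)
Elements in A but not B: {1, 9, 35}
Elements in B but not A: {2, 7, 14, 19}
A △ B = {1, 2, 7, 9, 14, 19, 35}

{1, 2, 7, 9, 14, 19, 35}


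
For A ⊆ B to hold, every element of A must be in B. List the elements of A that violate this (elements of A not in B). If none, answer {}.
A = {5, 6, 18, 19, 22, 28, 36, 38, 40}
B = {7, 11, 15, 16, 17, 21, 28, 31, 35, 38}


Set A = {5, 6, 18, 19, 22, 28, 36, 38, 40}
Set B = {7, 11, 15, 16, 17, 21, 28, 31, 35, 38}
Check each element of A against B:
5 ∉ B (include), 6 ∉ B (include), 18 ∉ B (include), 19 ∉ B (include), 22 ∉ B (include), 28 ∈ B, 36 ∉ B (include), 38 ∈ B, 40 ∉ B (include)
Elements of A not in B: {5, 6, 18, 19, 22, 36, 40}

{5, 6, 18, 19, 22, 36, 40}


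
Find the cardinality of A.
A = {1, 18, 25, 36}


Set A = {1, 18, 25, 36}
Listing elements: 1, 18, 25, 36
Counting: 4 elements
|A| = 4

4


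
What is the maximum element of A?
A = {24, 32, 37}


Set A = {24, 32, 37}
Elements in ascending order: 24, 32, 37
The largest element is 37.

37


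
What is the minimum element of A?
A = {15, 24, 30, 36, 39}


Set A = {15, 24, 30, 36, 39}
Elements in ascending order: 15, 24, 30, 36, 39
The smallest element is 15.

15


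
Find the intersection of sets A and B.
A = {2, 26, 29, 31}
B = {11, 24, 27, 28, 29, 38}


Set A = {2, 26, 29, 31}
Set B = {11, 24, 27, 28, 29, 38}
A ∩ B includes only elements in both sets.
Check each element of A against B:
2 ✗, 26 ✗, 29 ✓, 31 ✗
A ∩ B = {29}

{29}


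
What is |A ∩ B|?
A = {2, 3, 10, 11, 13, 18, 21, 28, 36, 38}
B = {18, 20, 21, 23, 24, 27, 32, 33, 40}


Set A = {2, 3, 10, 11, 13, 18, 21, 28, 36, 38}
Set B = {18, 20, 21, 23, 24, 27, 32, 33, 40}
A ∩ B = {18, 21}
|A ∩ B| = 2

2


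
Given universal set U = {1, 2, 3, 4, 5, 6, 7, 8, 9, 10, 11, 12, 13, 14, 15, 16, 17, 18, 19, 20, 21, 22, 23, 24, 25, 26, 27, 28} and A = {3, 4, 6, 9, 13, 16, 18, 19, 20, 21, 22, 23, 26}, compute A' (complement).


Universal set U = {1, 2, 3, 4, 5, 6, 7, 8, 9, 10, 11, 12, 13, 14, 15, 16, 17, 18, 19, 20, 21, 22, 23, 24, 25, 26, 27, 28}
Set A = {3, 4, 6, 9, 13, 16, 18, 19, 20, 21, 22, 23, 26}
A' = U \ A = elements in U but not in A
Checking each element of U:
1 (not in A, include), 2 (not in A, include), 3 (in A, exclude), 4 (in A, exclude), 5 (not in A, include), 6 (in A, exclude), 7 (not in A, include), 8 (not in A, include), 9 (in A, exclude), 10 (not in A, include), 11 (not in A, include), 12 (not in A, include), 13 (in A, exclude), 14 (not in A, include), 15 (not in A, include), 16 (in A, exclude), 17 (not in A, include), 18 (in A, exclude), 19 (in A, exclude), 20 (in A, exclude), 21 (in A, exclude), 22 (in A, exclude), 23 (in A, exclude), 24 (not in A, include), 25 (not in A, include), 26 (in A, exclude), 27 (not in A, include), 28 (not in A, include)
A' = {1, 2, 5, 7, 8, 10, 11, 12, 14, 15, 17, 24, 25, 27, 28}

{1, 2, 5, 7, 8, 10, 11, 12, 14, 15, 17, 24, 25, 27, 28}


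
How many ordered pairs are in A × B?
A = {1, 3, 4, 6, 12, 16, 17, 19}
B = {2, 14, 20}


Set A = {1, 3, 4, 6, 12, 16, 17, 19} has 8 elements.
Set B = {2, 14, 20} has 3 elements.
|A × B| = |A| × |B| = 8 × 3 = 24

24


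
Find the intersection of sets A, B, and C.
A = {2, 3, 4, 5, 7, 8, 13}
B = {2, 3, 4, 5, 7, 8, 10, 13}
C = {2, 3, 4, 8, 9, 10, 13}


Set A = {2, 3, 4, 5, 7, 8, 13}
Set B = {2, 3, 4, 5, 7, 8, 10, 13}
Set C = {2, 3, 4, 8, 9, 10, 13}
First, A ∩ B = {2, 3, 4, 5, 7, 8, 13}
Then, (A ∩ B) ∩ C = {2, 3, 4, 8, 13}

{2, 3, 4, 8, 13}


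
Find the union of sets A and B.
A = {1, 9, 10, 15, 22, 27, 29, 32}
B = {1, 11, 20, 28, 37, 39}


Set A = {1, 9, 10, 15, 22, 27, 29, 32}
Set B = {1, 11, 20, 28, 37, 39}
A ∪ B includes all elements in either set.
Elements from A: {1, 9, 10, 15, 22, 27, 29, 32}
Elements from B not already included: {11, 20, 28, 37, 39}
A ∪ B = {1, 9, 10, 11, 15, 20, 22, 27, 28, 29, 32, 37, 39}

{1, 9, 10, 11, 15, 20, 22, 27, 28, 29, 32, 37, 39}


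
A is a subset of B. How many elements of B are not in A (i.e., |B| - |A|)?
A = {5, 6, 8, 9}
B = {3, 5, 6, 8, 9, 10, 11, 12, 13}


Set A = {5, 6, 8, 9}, |A| = 4
Set B = {3, 5, 6, 8, 9, 10, 11, 12, 13}, |B| = 9
Since A ⊆ B: B \ A = {3, 10, 11, 12, 13}
|B| - |A| = 9 - 4 = 5

5


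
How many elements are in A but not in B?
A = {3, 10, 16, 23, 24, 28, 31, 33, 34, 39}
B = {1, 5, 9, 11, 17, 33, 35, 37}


Set A = {3, 10, 16, 23, 24, 28, 31, 33, 34, 39}
Set B = {1, 5, 9, 11, 17, 33, 35, 37}
A \ B = {3, 10, 16, 23, 24, 28, 31, 34, 39}
|A \ B| = 9

9


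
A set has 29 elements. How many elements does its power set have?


The set has 29 elements.
The power set contains all possible subsets.
|P(A)| = 2^|A| = 2^29 = 536870912

536870912


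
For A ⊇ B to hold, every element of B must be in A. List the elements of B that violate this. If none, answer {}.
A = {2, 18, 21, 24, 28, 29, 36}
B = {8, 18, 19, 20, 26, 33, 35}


Set A = {2, 18, 21, 24, 28, 29, 36}
Set B = {8, 18, 19, 20, 26, 33, 35}
Check each element of B against A:
8 ∉ A (include), 18 ∈ A, 19 ∉ A (include), 20 ∉ A (include), 26 ∉ A (include), 33 ∉ A (include), 35 ∉ A (include)
Elements of B not in A: {8, 19, 20, 26, 33, 35}

{8, 19, 20, 26, 33, 35}


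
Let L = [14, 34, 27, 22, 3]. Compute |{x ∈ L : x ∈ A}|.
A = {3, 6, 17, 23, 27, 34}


Set A = {3, 6, 17, 23, 27, 34}
Candidates: [14, 34, 27, 22, 3]
Check each candidate:
14 ∉ A, 34 ∈ A, 27 ∈ A, 22 ∉ A, 3 ∈ A
Count of candidates in A: 3

3


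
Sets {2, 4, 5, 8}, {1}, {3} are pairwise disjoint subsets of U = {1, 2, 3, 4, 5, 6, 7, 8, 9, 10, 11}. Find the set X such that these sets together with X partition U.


U = {1, 2, 3, 4, 5, 6, 7, 8, 9, 10, 11}
Shown blocks: {2, 4, 5, 8}, {1}, {3}
A partition's blocks are pairwise disjoint and cover U, so the missing block = U \ (union of shown blocks).
Union of shown blocks: {1, 2, 3, 4, 5, 8}
Missing block = U \ (union) = {6, 7, 9, 10, 11}

{6, 7, 9, 10, 11}


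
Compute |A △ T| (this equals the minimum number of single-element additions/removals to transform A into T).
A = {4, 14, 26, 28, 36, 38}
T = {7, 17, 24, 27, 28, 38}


Set A = {4, 14, 26, 28, 36, 38}
Set T = {7, 17, 24, 27, 28, 38}
Elements to remove from A (in A, not in T): {4, 14, 26, 36} → 4 removals
Elements to add to A (in T, not in A): {7, 17, 24, 27} → 4 additions
Total edits = 4 + 4 = 8

8


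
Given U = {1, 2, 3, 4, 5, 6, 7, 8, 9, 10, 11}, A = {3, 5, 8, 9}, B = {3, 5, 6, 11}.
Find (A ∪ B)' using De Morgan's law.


U = {1, 2, 3, 4, 5, 6, 7, 8, 9, 10, 11}
A = {3, 5, 8, 9}, B = {3, 5, 6, 11}
A ∪ B = {3, 5, 6, 8, 9, 11}
(A ∪ B)' = U \ (A ∪ B) = {1, 2, 4, 7, 10}
Verification via A' ∩ B': A' = {1, 2, 4, 6, 7, 10, 11}, B' = {1, 2, 4, 7, 8, 9, 10}
A' ∩ B' = {1, 2, 4, 7, 10} ✓

{1, 2, 4, 7, 10}


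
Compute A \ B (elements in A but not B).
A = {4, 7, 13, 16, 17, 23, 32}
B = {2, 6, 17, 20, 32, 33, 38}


Set A = {4, 7, 13, 16, 17, 23, 32}
Set B = {2, 6, 17, 20, 32, 33, 38}
A \ B includes elements in A that are not in B.
Check each element of A:
4 (not in B, keep), 7 (not in B, keep), 13 (not in B, keep), 16 (not in B, keep), 17 (in B, remove), 23 (not in B, keep), 32 (in B, remove)
A \ B = {4, 7, 13, 16, 23}

{4, 7, 13, 16, 23}


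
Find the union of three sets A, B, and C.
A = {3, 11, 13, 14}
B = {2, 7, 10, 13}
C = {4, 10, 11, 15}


Set A = {3, 11, 13, 14}
Set B = {2, 7, 10, 13}
Set C = {4, 10, 11, 15}
First, A ∪ B = {2, 3, 7, 10, 11, 13, 14}
Then, (A ∪ B) ∪ C = {2, 3, 4, 7, 10, 11, 13, 14, 15}

{2, 3, 4, 7, 10, 11, 13, 14, 15}


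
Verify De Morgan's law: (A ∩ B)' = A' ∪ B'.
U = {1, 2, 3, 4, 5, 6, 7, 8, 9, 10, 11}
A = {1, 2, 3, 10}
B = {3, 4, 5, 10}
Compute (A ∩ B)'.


U = {1, 2, 3, 4, 5, 6, 7, 8, 9, 10, 11}
A = {1, 2, 3, 10}, B = {3, 4, 5, 10}
A ∩ B = {3, 10}
(A ∩ B)' = U \ (A ∩ B) = {1, 2, 4, 5, 6, 7, 8, 9, 11}
Verification via A' ∪ B': A' = {4, 5, 6, 7, 8, 9, 11}, B' = {1, 2, 6, 7, 8, 9, 11}
A' ∪ B' = {1, 2, 4, 5, 6, 7, 8, 9, 11} ✓

{1, 2, 4, 5, 6, 7, 8, 9, 11}


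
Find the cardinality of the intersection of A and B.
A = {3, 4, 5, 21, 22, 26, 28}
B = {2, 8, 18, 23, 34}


Set A = {3, 4, 5, 21, 22, 26, 28}
Set B = {2, 8, 18, 23, 34}
A ∩ B = {}
|A ∩ B| = 0

0


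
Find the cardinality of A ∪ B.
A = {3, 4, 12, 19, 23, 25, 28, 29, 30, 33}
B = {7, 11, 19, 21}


Set A = {3, 4, 12, 19, 23, 25, 28, 29, 30, 33}, |A| = 10
Set B = {7, 11, 19, 21}, |B| = 4
A ∩ B = {19}, |A ∩ B| = 1
|A ∪ B| = |A| + |B| - |A ∩ B| = 10 + 4 - 1 = 13

13


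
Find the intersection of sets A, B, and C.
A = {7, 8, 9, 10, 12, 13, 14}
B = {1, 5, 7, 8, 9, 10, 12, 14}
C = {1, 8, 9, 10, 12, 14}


Set A = {7, 8, 9, 10, 12, 13, 14}
Set B = {1, 5, 7, 8, 9, 10, 12, 14}
Set C = {1, 8, 9, 10, 12, 14}
First, A ∩ B = {7, 8, 9, 10, 12, 14}
Then, (A ∩ B) ∩ C = {8, 9, 10, 12, 14}

{8, 9, 10, 12, 14}


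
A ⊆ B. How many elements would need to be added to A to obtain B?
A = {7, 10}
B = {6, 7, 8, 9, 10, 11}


Set A = {7, 10}, |A| = 2
Set B = {6, 7, 8, 9, 10, 11}, |B| = 6
Since A ⊆ B: B \ A = {6, 8, 9, 11}
|B| - |A| = 6 - 2 = 4

4


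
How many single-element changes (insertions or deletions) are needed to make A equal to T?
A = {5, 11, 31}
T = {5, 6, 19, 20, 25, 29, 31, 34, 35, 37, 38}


Set A = {5, 11, 31}
Set T = {5, 6, 19, 20, 25, 29, 31, 34, 35, 37, 38}
Elements to remove from A (in A, not in T): {11} → 1 removals
Elements to add to A (in T, not in A): {6, 19, 20, 25, 29, 34, 35, 37, 38} → 9 additions
Total edits = 1 + 9 = 10

10


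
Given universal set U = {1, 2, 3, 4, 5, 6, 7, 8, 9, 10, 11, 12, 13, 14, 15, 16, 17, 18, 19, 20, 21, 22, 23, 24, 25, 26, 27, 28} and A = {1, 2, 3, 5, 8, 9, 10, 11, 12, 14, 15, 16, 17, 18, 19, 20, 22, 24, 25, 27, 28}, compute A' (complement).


Universal set U = {1, 2, 3, 4, 5, 6, 7, 8, 9, 10, 11, 12, 13, 14, 15, 16, 17, 18, 19, 20, 21, 22, 23, 24, 25, 26, 27, 28}
Set A = {1, 2, 3, 5, 8, 9, 10, 11, 12, 14, 15, 16, 17, 18, 19, 20, 22, 24, 25, 27, 28}
A' = U \ A = elements in U but not in A
Checking each element of U:
1 (in A, exclude), 2 (in A, exclude), 3 (in A, exclude), 4 (not in A, include), 5 (in A, exclude), 6 (not in A, include), 7 (not in A, include), 8 (in A, exclude), 9 (in A, exclude), 10 (in A, exclude), 11 (in A, exclude), 12 (in A, exclude), 13 (not in A, include), 14 (in A, exclude), 15 (in A, exclude), 16 (in A, exclude), 17 (in A, exclude), 18 (in A, exclude), 19 (in A, exclude), 20 (in A, exclude), 21 (not in A, include), 22 (in A, exclude), 23 (not in A, include), 24 (in A, exclude), 25 (in A, exclude), 26 (not in A, include), 27 (in A, exclude), 28 (in A, exclude)
A' = {4, 6, 7, 13, 21, 23, 26}

{4, 6, 7, 13, 21, 23, 26}


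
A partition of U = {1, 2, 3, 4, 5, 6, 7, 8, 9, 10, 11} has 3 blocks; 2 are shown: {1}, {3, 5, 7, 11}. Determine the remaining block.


U = {1, 2, 3, 4, 5, 6, 7, 8, 9, 10, 11}
Shown blocks: {1}, {3, 5, 7, 11}
A partition's blocks are pairwise disjoint and cover U, so the missing block = U \ (union of shown blocks).
Union of shown blocks: {1, 3, 5, 7, 11}
Missing block = U \ (union) = {2, 4, 6, 8, 9, 10}

{2, 4, 6, 8, 9, 10}


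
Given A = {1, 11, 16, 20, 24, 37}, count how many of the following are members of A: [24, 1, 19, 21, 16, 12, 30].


Set A = {1, 11, 16, 20, 24, 37}
Candidates: [24, 1, 19, 21, 16, 12, 30]
Check each candidate:
24 ∈ A, 1 ∈ A, 19 ∉ A, 21 ∉ A, 16 ∈ A, 12 ∉ A, 30 ∉ A
Count of candidates in A: 3

3


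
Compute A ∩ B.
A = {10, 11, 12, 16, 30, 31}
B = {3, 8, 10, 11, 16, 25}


Set A = {10, 11, 12, 16, 30, 31}
Set B = {3, 8, 10, 11, 16, 25}
A ∩ B includes only elements in both sets.
Check each element of A against B:
10 ✓, 11 ✓, 12 ✗, 16 ✓, 30 ✗, 31 ✗
A ∩ B = {10, 11, 16}

{10, 11, 16}


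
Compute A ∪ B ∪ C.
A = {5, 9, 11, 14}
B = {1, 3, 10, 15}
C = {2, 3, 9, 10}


Set A = {5, 9, 11, 14}
Set B = {1, 3, 10, 15}
Set C = {2, 3, 9, 10}
First, A ∪ B = {1, 3, 5, 9, 10, 11, 14, 15}
Then, (A ∪ B) ∪ C = {1, 2, 3, 5, 9, 10, 11, 14, 15}

{1, 2, 3, 5, 9, 10, 11, 14, 15}


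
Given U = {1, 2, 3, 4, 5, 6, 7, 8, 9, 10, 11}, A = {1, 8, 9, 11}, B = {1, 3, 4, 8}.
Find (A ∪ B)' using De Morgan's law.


U = {1, 2, 3, 4, 5, 6, 7, 8, 9, 10, 11}
A = {1, 8, 9, 11}, B = {1, 3, 4, 8}
A ∪ B = {1, 3, 4, 8, 9, 11}
(A ∪ B)' = U \ (A ∪ B) = {2, 5, 6, 7, 10}
Verification via A' ∩ B': A' = {2, 3, 4, 5, 6, 7, 10}, B' = {2, 5, 6, 7, 9, 10, 11}
A' ∩ B' = {2, 5, 6, 7, 10} ✓

{2, 5, 6, 7, 10}


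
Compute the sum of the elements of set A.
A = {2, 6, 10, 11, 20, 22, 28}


Set A = {2, 6, 10, 11, 20, 22, 28}
Sum = 2 + 6 + 10 + 11 + 20 + 22 + 28 = 99

99


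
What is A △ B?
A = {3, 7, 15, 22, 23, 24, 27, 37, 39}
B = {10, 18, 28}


Set A = {3, 7, 15, 22, 23, 24, 27, 37, 39}
Set B = {10, 18, 28}
A △ B = (A \ B) ∪ (B \ A)
Elements in A but not B: {3, 7, 15, 22, 23, 24, 27, 37, 39}
Elements in B but not A: {10, 18, 28}
A △ B = {3, 7, 10, 15, 18, 22, 23, 24, 27, 28, 37, 39}

{3, 7, 10, 15, 18, 22, 23, 24, 27, 28, 37, 39}


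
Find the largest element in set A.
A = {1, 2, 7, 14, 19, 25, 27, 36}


Set A = {1, 2, 7, 14, 19, 25, 27, 36}
Elements in ascending order: 1, 2, 7, 14, 19, 25, 27, 36
The largest element is 36.

36


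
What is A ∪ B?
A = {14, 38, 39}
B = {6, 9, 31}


Set A = {14, 38, 39}
Set B = {6, 9, 31}
A ∪ B includes all elements in either set.
Elements from A: {14, 38, 39}
Elements from B not already included: {6, 9, 31}
A ∪ B = {6, 9, 14, 31, 38, 39}

{6, 9, 14, 31, 38, 39}


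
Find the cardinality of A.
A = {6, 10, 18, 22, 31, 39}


Set A = {6, 10, 18, 22, 31, 39}
Listing elements: 6, 10, 18, 22, 31, 39
Counting: 6 elements
|A| = 6

6


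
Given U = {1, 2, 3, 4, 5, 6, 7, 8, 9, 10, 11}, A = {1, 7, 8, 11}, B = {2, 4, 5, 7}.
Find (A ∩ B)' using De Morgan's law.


U = {1, 2, 3, 4, 5, 6, 7, 8, 9, 10, 11}
A = {1, 7, 8, 11}, B = {2, 4, 5, 7}
A ∩ B = {7}
(A ∩ B)' = U \ (A ∩ B) = {1, 2, 3, 4, 5, 6, 8, 9, 10, 11}
Verification via A' ∪ B': A' = {2, 3, 4, 5, 6, 9, 10}, B' = {1, 3, 6, 8, 9, 10, 11}
A' ∪ B' = {1, 2, 3, 4, 5, 6, 8, 9, 10, 11} ✓

{1, 2, 3, 4, 5, 6, 8, 9, 10, 11}


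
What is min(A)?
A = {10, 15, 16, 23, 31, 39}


Set A = {10, 15, 16, 23, 31, 39}
Elements in ascending order: 10, 15, 16, 23, 31, 39
The smallest element is 10.

10


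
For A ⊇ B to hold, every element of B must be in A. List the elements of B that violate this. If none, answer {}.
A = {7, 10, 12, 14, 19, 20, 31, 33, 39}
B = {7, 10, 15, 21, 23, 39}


Set A = {7, 10, 12, 14, 19, 20, 31, 33, 39}
Set B = {7, 10, 15, 21, 23, 39}
Check each element of B against A:
7 ∈ A, 10 ∈ A, 15 ∉ A (include), 21 ∉ A (include), 23 ∉ A (include), 39 ∈ A
Elements of B not in A: {15, 21, 23}

{15, 21, 23}


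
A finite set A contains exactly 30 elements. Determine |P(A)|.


The set has 30 elements.
The power set contains all possible subsets.
|P(A)| = 2^|A| = 2^30 = 1073741824

1073741824


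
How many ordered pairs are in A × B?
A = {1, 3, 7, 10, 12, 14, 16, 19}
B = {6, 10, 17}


Set A = {1, 3, 7, 10, 12, 14, 16, 19} has 8 elements.
Set B = {6, 10, 17} has 3 elements.
|A × B| = |A| × |B| = 8 × 3 = 24

24


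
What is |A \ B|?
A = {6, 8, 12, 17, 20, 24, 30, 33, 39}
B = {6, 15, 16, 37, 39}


Set A = {6, 8, 12, 17, 20, 24, 30, 33, 39}
Set B = {6, 15, 16, 37, 39}
A \ B = {8, 12, 17, 20, 24, 30, 33}
|A \ B| = 7

7


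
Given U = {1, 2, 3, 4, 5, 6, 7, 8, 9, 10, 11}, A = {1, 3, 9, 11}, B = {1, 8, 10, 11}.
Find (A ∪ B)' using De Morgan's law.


U = {1, 2, 3, 4, 5, 6, 7, 8, 9, 10, 11}
A = {1, 3, 9, 11}, B = {1, 8, 10, 11}
A ∪ B = {1, 3, 8, 9, 10, 11}
(A ∪ B)' = U \ (A ∪ B) = {2, 4, 5, 6, 7}
Verification via A' ∩ B': A' = {2, 4, 5, 6, 7, 8, 10}, B' = {2, 3, 4, 5, 6, 7, 9}
A' ∩ B' = {2, 4, 5, 6, 7} ✓

{2, 4, 5, 6, 7}


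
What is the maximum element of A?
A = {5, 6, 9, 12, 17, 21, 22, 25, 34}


Set A = {5, 6, 9, 12, 17, 21, 22, 25, 34}
Elements in ascending order: 5, 6, 9, 12, 17, 21, 22, 25, 34
The largest element is 34.

34


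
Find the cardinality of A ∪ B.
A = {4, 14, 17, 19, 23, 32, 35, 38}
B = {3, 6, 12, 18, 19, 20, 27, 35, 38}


Set A = {4, 14, 17, 19, 23, 32, 35, 38}, |A| = 8
Set B = {3, 6, 12, 18, 19, 20, 27, 35, 38}, |B| = 9
A ∩ B = {19, 35, 38}, |A ∩ B| = 3
|A ∪ B| = |A| + |B| - |A ∩ B| = 8 + 9 - 3 = 14

14


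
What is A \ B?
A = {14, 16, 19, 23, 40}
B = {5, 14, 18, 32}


Set A = {14, 16, 19, 23, 40}
Set B = {5, 14, 18, 32}
A \ B includes elements in A that are not in B.
Check each element of A:
14 (in B, remove), 16 (not in B, keep), 19 (not in B, keep), 23 (not in B, keep), 40 (not in B, keep)
A \ B = {16, 19, 23, 40}

{16, 19, 23, 40}


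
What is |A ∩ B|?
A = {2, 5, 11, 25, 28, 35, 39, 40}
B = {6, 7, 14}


Set A = {2, 5, 11, 25, 28, 35, 39, 40}
Set B = {6, 7, 14}
A ∩ B = {}
|A ∩ B| = 0

0


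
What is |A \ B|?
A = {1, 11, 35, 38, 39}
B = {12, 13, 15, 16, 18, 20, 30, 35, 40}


Set A = {1, 11, 35, 38, 39}
Set B = {12, 13, 15, 16, 18, 20, 30, 35, 40}
A \ B = {1, 11, 38, 39}
|A \ B| = 4

4


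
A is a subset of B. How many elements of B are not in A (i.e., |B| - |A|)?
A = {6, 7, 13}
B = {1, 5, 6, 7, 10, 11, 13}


Set A = {6, 7, 13}, |A| = 3
Set B = {1, 5, 6, 7, 10, 11, 13}, |B| = 7
Since A ⊆ B: B \ A = {1, 5, 10, 11}
|B| - |A| = 7 - 3 = 4

4


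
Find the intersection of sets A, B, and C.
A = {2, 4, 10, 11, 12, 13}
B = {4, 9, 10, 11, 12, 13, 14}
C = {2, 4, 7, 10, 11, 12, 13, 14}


Set A = {2, 4, 10, 11, 12, 13}
Set B = {4, 9, 10, 11, 12, 13, 14}
Set C = {2, 4, 7, 10, 11, 12, 13, 14}
First, A ∩ B = {4, 10, 11, 12, 13}
Then, (A ∩ B) ∩ C = {4, 10, 11, 12, 13}

{4, 10, 11, 12, 13}
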